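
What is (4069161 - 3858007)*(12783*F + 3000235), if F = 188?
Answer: 1140957758606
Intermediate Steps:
(4069161 - 3858007)*(12783*F + 3000235) = (4069161 - 3858007)*(12783*188 + 3000235) = 211154*(2403204 + 3000235) = 211154*5403439 = 1140957758606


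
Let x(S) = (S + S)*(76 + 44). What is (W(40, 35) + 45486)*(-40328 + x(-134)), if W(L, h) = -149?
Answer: -3286388456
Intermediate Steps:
x(S) = 240*S (x(S) = (2*S)*120 = 240*S)
(W(40, 35) + 45486)*(-40328 + x(-134)) = (-149 + 45486)*(-40328 + 240*(-134)) = 45337*(-40328 - 32160) = 45337*(-72488) = -3286388456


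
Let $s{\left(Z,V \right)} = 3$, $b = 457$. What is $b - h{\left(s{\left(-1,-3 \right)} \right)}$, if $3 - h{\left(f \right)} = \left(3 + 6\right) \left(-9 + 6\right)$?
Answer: $427$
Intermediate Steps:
$h{\left(f \right)} = 30$ ($h{\left(f \right)} = 3 - \left(3 + 6\right) \left(-9 + 6\right) = 3 - 9 \left(-3\right) = 3 - -27 = 3 + 27 = 30$)
$b - h{\left(s{\left(-1,-3 \right)} \right)} = 457 - 30 = 427$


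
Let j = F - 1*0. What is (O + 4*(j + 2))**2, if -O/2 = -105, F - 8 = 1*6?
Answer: 75076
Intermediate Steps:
F = 14 (F = 8 + 1*6 = 8 + 6 = 14)
j = 14 (j = 14 - 1*0 = 14 + 0 = 14)
O = 210 (O = -2*(-105) = 210)
(O + 4*(j + 2))**2 = (210 + 4*(14 + 2))**2 = (210 + 4*16)**2 = (210 + 64)**2 = 274**2 = 75076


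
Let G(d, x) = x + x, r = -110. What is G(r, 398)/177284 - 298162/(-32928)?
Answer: 6610695337/729700944 ≈ 9.0595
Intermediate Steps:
G(d, x) = 2*x
G(r, 398)/177284 - 298162/(-32928) = (2*398)/177284 - 298162/(-32928) = 796*(1/177284) - 298162*(-1/32928) = 199/44321 + 149081/16464 = 6610695337/729700944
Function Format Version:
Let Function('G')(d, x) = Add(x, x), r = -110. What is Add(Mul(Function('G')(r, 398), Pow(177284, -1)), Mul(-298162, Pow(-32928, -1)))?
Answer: Rational(6610695337, 729700944) ≈ 9.0595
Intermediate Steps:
Function('G')(d, x) = Mul(2, x)
Add(Mul(Function('G')(r, 398), Pow(177284, -1)), Mul(-298162, Pow(-32928, -1))) = Add(Mul(Mul(2, 398), Pow(177284, -1)), Mul(-298162, Pow(-32928, -1))) = Add(Mul(796, Rational(1, 177284)), Mul(-298162, Rational(-1, 32928))) = Add(Rational(199, 44321), Rational(149081, 16464)) = Rational(6610695337, 729700944)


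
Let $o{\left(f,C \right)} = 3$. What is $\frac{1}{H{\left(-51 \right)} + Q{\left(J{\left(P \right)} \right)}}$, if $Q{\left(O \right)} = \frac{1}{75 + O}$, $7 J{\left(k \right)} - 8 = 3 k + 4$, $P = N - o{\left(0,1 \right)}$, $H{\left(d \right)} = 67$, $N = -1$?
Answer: $\frac{75}{5026} \approx 0.014922$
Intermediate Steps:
$P = -4$ ($P = -1 - 3 = -4$)
$J{\left(k \right)} = \frac{12}{7} + \frac{3 k}{7}$ ($J{\left(k \right)} = \frac{8}{7} + \frac{3 k + 4}{7} = \frac{8}{7} + \frac{4 + 3 k}{7} = \frac{8}{7} + \left(\frac{4}{7} + \frac{3 k}{7}\right) = \frac{12}{7} + \frac{3 k}{7}$)
$\frac{1}{H{\left(-51 \right)} + Q{\left(J{\left(P \right)} \right)}} = \frac{1}{67 + \frac{1}{75 + \left(\frac{12}{7} + \frac{3}{7} \left(-4\right)\right)}} = \frac{1}{67 + \frac{1}{75 + \left(\frac{12}{7} - \frac{12}{7}\right)}} = \frac{1}{67 + \frac{1}{75 + 0}} = \frac{1}{67 + \frac{1}{75}} = \frac{1}{\frac{5026}{75}} = \frac{75}{5026}$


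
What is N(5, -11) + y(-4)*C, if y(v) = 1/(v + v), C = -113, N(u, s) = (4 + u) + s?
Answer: 97/8 ≈ 12.125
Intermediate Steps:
N(u, s) = 4 + s + u
y(v) = 1/(2*v)
N(5, -11) + y(-4)*C = (4 - 11 + 5) + ((1/2)/(-4))*(-113) = -2 + ((1/2)*(-1/4))*(-113) = -2 - 1/8*(-113) = -2 + 113/8 = 97/8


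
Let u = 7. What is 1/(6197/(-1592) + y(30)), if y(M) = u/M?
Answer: -23880/87383 ≈ -0.27328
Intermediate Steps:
y(M) = 7/M
1/(6197/(-1592) + y(30)) = 1/(6197/(-1592) + 7/30) = 1/(6197*(-1/1592) + 7*(1/30)) = 1/(-6197/1592 + 7/30) = 1/(-87383/23880) = -23880/87383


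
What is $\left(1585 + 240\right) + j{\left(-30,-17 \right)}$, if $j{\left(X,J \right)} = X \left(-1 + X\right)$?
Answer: $2755$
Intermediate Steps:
$\left(1585 + 240\right) + j{\left(-30,-17 \right)} = \left(1585 + 240\right) - 30 \left(-1 - 30\right) = 1825 - -930 = 1825 + 930 = 2755$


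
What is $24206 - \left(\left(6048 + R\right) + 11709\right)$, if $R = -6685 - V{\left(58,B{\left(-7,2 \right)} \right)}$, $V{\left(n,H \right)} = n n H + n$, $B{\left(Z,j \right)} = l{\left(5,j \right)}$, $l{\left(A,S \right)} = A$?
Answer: $30012$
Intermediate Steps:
$B{\left(Z,j \right)} = 5$
$V{\left(n,H \right)} = n + H n^{2}$ ($V{\left(n,H \right)} = n^{2} H + n = H n^{2} + n = n + H n^{2}$)
$R = -23563$ ($R = -6685 - 58 \left(1 + 5 \cdot 58\right) = -6685 - 58 \left(1 + 290\right) = -6685 - 58 \cdot 291 = -6685 - 16878 = -23563$)
$24206 - \left(\left(6048 + R\right) + 11709\right) = 24206 - \left(\left(6048 - 23563\right) + 11709\right) = 24206 - \left(-17515 + 11709\right) = 24206 - -5806 = 24206 + 5806 = 30012$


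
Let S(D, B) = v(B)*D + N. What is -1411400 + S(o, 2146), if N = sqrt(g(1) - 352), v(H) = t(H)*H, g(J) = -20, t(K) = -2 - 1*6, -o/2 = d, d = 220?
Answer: 6142520 + 2*I*sqrt(93) ≈ 6.1425e+6 + 19.287*I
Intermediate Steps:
o = -440 (o = -2*220 = -440)
t(K) = -8 (t(K) = -2 - 6 = -8)
v(H) = -8*H
N = 2*I*sqrt(93) (N = sqrt(-20 - 352) = sqrt(-372) = 2*I*sqrt(93) ≈ 19.287*I)
S(D, B) = -8*B*D + 2*I*sqrt(93) (S(D, B) = (-8*B)*D + 2*I*sqrt(93) = -8*B*D + 2*I*sqrt(93))
-1411400 + S(o, 2146) = -1411400 + (-8*2146*(-440) + 2*I*sqrt(93)) = -1411400 + (7553920 + 2*I*sqrt(93)) = 6142520 + 2*I*sqrt(93)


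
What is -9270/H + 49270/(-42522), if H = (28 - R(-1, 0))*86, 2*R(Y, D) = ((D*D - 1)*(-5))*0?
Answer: -128205275/25598244 ≈ -5.0084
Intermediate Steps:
R(Y, D) = 0 (R(Y, D) = (((D*D - 1)*(-5))*0)/2 = (((D² - 1)*(-5))*0)/2 = (((-1 + D²)*(-5))*0)/2 = ((5 - 5*D²)*0)/2 = (½)*0 = 0)
H = 2408 (H = (28 - 1*0)*86 = (28 + 0)*86 = 28*86 = 2408)
-9270/H + 49270/(-42522) = -9270/2408 + 49270/(-42522) = -9270*1/2408 + 49270*(-1/42522) = -4635/1204 - 24635/21261 = -128205275/25598244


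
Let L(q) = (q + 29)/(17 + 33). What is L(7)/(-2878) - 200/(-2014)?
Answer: 3588437/36226825 ≈ 0.099055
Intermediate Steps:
L(q) = 29/50 + q/50 (L(q) = (29 + q)/50 = (29 + q)*(1/50) = 29/50 + q/50)
L(7)/(-2878) - 200/(-2014) = (29/50 + (1/50)*7)/(-2878) - 200/(-2014) = (29/50 + 7/50)*(-1/2878) - 200*(-1/2014) = (18/25)*(-1/2878) + 100/1007 = -9/35975 + 100/1007 = 3588437/36226825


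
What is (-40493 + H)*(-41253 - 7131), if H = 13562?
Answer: 1303029504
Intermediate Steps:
(-40493 + H)*(-41253 - 7131) = (-40493 + 13562)*(-41253 - 7131) = -26931*(-48384) = 1303029504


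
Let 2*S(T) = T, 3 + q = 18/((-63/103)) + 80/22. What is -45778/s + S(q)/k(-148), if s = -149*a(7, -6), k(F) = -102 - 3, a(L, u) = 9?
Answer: 247734419/7227990 ≈ 34.274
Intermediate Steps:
q = -2217/77 (q = -3 + (18/((-63/103)) + 80/22) = -3 + (18/((-63*1/103)) + 80*(1/22)) = -3 + (18/(-63/103) + 40/11) = -3 + (18*(-103/63) + 40/11) = -3 + (-206/7 + 40/11) = -3 - 1986/77 = -2217/77 ≈ -28.792)
k(F) = -105
S(T) = T/2
s = -1341 (s = -149*9 = -1341)
-45778/s + S(q)/k(-148) = -45778/(-1341) + ((½)*(-2217/77))/(-105) = -45778*(-1/1341) - 2217/154*(-1/105) = 45778/1341 + 739/5390 = 247734419/7227990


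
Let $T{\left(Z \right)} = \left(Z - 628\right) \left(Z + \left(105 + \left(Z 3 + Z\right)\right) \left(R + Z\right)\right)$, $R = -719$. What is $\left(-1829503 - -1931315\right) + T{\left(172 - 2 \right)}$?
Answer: $197405922$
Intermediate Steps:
$T{\left(Z \right)} = \left(-628 + Z\right) \left(Z + \left(-719 + Z\right) \left(105 + 4 Z\right)\right)$ ($T{\left(Z \right)} = \left(Z - 628\right) \left(Z + \left(105 + \left(Z 3 + Z\right)\right) \left(-719 + Z\right)\right) = \left(-628 + Z\right) \left(Z + \left(105 + \left(3 Z + Z\right)\right) \left(-719 + Z\right)\right) = \left(-628 + Z\right) \left(Z + \left(105 + 4 Z\right) \left(-719 + Z\right)\right) = \left(-628 + Z\right) \left(Z + \left(-719 + Z\right) \left(105 + 4 Z\right)\right)$)
$\left(-1829503 - -1931315\right) + T{\left(172 - 2 \right)} = \left(-1829503 - -1931315\right) + \left(47410860 - 5282 \left(172 - 2\right)^{2} + 4 \left(172 - 2\right)^{3} + 1664065 \left(172 - 2\right)\right) = \left(-1829503 + 1931315\right) + \left(47410860 - 5282 \cdot 170^{2} + 4 \cdot 170^{3} + 1664065 \cdot 170\right) = 101812 + \left(47410860 - 152649800 + 4 \cdot 4913000 + 282891050\right) = 101812 + \left(47410860 - 152649800 + 19652000 + 282891050\right) = 101812 + 197304110 = 197405922$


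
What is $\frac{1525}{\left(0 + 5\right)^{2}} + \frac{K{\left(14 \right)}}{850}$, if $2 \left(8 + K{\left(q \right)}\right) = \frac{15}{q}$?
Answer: $\frac{1451591}{23800} \approx 60.991$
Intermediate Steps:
$K{\left(q \right)} = -8 + \frac{15}{2 q}$ ($K{\left(q \right)} = -8 + \frac{15 \frac{1}{q}}{2} = -8 + \frac{15}{2 q}$)
$\frac{1525}{\left(0 + 5\right)^{2}} + \frac{K{\left(14 \right)}}{850} = \frac{1525}{\left(0 + 5\right)^{2}} + \frac{-8 + \frac{15}{2 \cdot 14}}{850} = \frac{1525}{5^{2}} + \left(-8 + \frac{15}{2} \cdot \frac{1}{14}\right) \frac{1}{850} = \frac{1525}{25} + \left(-8 + \frac{15}{28}\right) \frac{1}{850} = 1525 \cdot \frac{1}{25} - \frac{209}{23800} = 61 - \frac{209}{23800} = \frac{1451591}{23800}$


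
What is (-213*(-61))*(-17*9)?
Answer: -1987929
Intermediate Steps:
(-213*(-61))*(-17*9) = 12993*(-153) = -1987929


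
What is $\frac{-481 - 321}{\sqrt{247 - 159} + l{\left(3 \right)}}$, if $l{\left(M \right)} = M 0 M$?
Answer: $- \frac{401 \sqrt{22}}{22} \approx -85.494$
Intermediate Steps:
$l{\left(M \right)} = 0$ ($l{\left(M \right)} = 0 M = 0$)
$\frac{-481 - 321}{\sqrt{247 - 159} + l{\left(3 \right)}} = \frac{-481 - 321}{\sqrt{247 - 159} + 0} = - \frac{802}{\sqrt{88} + 0} = - \frac{802}{2 \sqrt{22} + 0} = - \frac{802}{2 \sqrt{22}} = - 802 \frac{\sqrt{22}}{44} = - \frac{401 \sqrt{22}}{22}$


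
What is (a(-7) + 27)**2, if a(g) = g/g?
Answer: 784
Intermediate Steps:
a(g) = 1
(a(-7) + 27)**2 = (1 + 27)**2 = 28**2 = 784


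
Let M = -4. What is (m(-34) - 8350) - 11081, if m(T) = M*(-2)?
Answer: -19423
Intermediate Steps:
m(T) = 8 (m(T) = -4*(-2) = 8)
(m(-34) - 8350) - 11081 = (8 - 8350) - 11081 = -8342 - 11081 = -19423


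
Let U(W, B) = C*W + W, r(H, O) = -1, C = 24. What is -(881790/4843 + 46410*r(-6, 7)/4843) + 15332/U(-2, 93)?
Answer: -58010938/121075 ≈ -479.13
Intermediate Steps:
U(W, B) = 25*W (U(W, B) = 24*W + W = 25*W)
-(881790/4843 + 46410*r(-6, 7)/4843) + 15332/U(-2, 93) = -5712/((-38744*(-1/(65*(-1 + 19))))) + 15332/((25*(-2))) = -5712/((-38744/(18*(-65)))) + 15332/(-50) = -5712/((-38744/(-1170))) + 15332*(-1/50) = -5712/((-38744*(-1/1170))) - 7666/25 = -5712/19372/585 - 7666/25 = -5712*585/19372 - 7666/25 = -835380/4843 - 7666/25 = -58010938/121075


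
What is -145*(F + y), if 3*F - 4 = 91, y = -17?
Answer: -6380/3 ≈ -2126.7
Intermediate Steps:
F = 95/3 (F = 4/3 + (⅓)*91 = 4/3 + 91/3 = 95/3 ≈ 31.667)
-145*(F + y) = -145*(95/3 - 17) = -145*44/3 = -6380/3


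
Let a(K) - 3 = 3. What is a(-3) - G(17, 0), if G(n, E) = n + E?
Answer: -11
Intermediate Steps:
a(K) = 6 (a(K) = 3 + 3 = 6)
G(n, E) = E + n
a(-3) - G(17, 0) = 6 - (0 + 17) = 6 - 1*17 = 6 - 17 = -11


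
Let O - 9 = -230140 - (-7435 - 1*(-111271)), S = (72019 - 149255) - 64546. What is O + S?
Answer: -475749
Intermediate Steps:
S = -141782 (S = -77236 - 64546 = -141782)
O = -333967 (O = 9 + (-230140 - (-7435 - 1*(-111271))) = 9 + (-230140 - (-7435 + 111271)) = 9 + (-230140 - 1*103836) = 9 + (-230140 - 103836) = 9 - 333976 = -333967)
O + S = -333967 - 141782 = -475749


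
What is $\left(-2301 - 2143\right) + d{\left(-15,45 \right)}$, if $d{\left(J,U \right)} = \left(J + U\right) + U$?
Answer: $-4369$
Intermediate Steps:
$d{\left(J,U \right)} = J + 2 U$
$\left(-2301 - 2143\right) + d{\left(-15,45 \right)} = \left(-2301 - 2143\right) + \left(-15 + 2 \cdot 45\right) = \left(-2301 - 2143\right) + \left(-15 + 90\right) = -4444 + 75 = -4369$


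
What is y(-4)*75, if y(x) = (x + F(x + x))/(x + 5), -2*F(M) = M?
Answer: 0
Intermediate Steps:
F(M) = -M/2
y(x) = 0 (y(x) = (x - (x + x)/2)/(x + 5) = (x - x)/(5 + x) = 0/(5 + x) = 0)
y(-4)*75 = 0*75 = 0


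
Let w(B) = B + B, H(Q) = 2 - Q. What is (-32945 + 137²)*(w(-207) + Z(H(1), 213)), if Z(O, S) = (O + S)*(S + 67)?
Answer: -843557056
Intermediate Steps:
w(B) = 2*B
Z(O, S) = (67 + S)*(O + S) (Z(O, S) = (O + S)*(67 + S) = (67 + S)*(O + S))
(-32945 + 137²)*(w(-207) + Z(H(1), 213)) = (-32945 + 137²)*(2*(-207) + (213² + 67*(2 - 1*1) + 67*213 + (2 - 1*1)*213)) = (-32945 + 18769)*(-414 + (45369 + 67*(2 - 1) + 14271 + (2 - 1)*213)) = -14176*(-414 + (45369 + 67*1 + 14271 + 1*213)) = -14176*(-414 + (45369 + 67 + 14271 + 213)) = -14176*(-414 + 59920) = -14176*59506 = -843557056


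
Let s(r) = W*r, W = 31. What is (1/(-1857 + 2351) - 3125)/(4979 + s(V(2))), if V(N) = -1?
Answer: -1543749/2444312 ≈ -0.63157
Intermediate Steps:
s(r) = 31*r
(1/(-1857 + 2351) - 3125)/(4979 + s(V(2))) = (1/(-1857 + 2351) - 3125)/(4979 + 31*(-1)) = (1/494 - 3125)/(4979 - 31) = (1/494 - 3125)/4948 = -1543749/494*1/4948 = -1543749/2444312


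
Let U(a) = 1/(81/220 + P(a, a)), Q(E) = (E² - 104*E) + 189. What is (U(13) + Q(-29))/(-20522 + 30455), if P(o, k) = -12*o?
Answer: 138530774/340095987 ≈ 0.40733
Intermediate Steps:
Q(E) = 189 + E² - 104*E
U(a) = 1/(81/220 - 12*a)
(U(13) + Q(-29))/(-20522 + 30455) = (220/(3*(27 - 880*13)) + (189 + (-29)² - 104*(-29)))/(-20522 + 30455) = (220/(3*(27 - 11440)) + (189 + 841 + 3016))/9933 = ((220/3)/(-11413) + 4046)*(1/9933) = ((220/3)*(-1/11413) + 4046)*(1/9933) = (-220/34239 + 4046)*(1/9933) = (138530774/34239)*(1/9933) = 138530774/340095987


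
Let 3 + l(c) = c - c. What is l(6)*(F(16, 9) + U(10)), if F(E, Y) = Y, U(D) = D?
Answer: -57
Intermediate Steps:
l(c) = -3 (l(c) = -3 + (c - c) = -3 + 0 = -3)
l(6)*(F(16, 9) + U(10)) = -3*(9 + 10) = -3*19 = -57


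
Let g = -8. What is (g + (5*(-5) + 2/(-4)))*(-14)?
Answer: 469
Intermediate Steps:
(g + (5*(-5) + 2/(-4)))*(-14) = (-8 + (5*(-5) + 2/(-4)))*(-14) = (-8 + (-25 + 2*(-¼)))*(-14) = (-8 + (-25 - ½))*(-14) = (-8 - 51/2)*(-14) = -67/2*(-14) = 469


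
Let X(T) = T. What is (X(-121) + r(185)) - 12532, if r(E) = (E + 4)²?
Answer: 23068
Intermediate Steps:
r(E) = (4 + E)²
(X(-121) + r(185)) - 12532 = (-121 + (4 + 185)²) - 12532 = (-121 + 189²) - 12532 = (-121 + 35721) - 12532 = 35600 - 12532 = 23068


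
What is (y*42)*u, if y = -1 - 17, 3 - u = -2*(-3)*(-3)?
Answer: -15876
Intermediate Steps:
u = 21 (u = 3 - (-2*(-3))*(-3) = 3 - 6*(-3) = 3 - 1*(-18) = 3 + 18 = 21)
y = -18
(y*42)*u = -18*42*21 = -756*21 = -15876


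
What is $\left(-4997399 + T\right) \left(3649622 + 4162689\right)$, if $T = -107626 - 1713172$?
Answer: $-53265875423267$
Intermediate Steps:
$T = -1820798$ ($T = -107626 - 1713172 = -1820798$)
$\left(-4997399 + T\right) \left(3649622 + 4162689\right) = \left(-4997399 - 1820798\right) \left(3649622 + 4162689\right) = \left(-6818197\right) 7812311 = -53265875423267$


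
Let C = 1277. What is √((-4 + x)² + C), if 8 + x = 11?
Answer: 3*√142 ≈ 35.749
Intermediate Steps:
x = 3 (x = -8 + 11 = 3)
√((-4 + x)² + C) = √((-4 + 3)² + 1277) = √((-1)² + 1277) = √(1 + 1277) = √1278 = 3*√142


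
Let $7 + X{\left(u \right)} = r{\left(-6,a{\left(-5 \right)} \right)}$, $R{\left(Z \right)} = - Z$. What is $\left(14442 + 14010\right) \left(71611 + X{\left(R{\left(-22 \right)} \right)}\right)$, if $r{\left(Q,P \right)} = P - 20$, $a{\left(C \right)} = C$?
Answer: $2036565708$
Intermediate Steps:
$r{\left(Q,P \right)} = -20 + P$ ($r{\left(Q,P \right)} = P - 20 = -20 + P$)
$X{\left(u \right)} = -32$ ($X{\left(u \right)} = -7 - 25 = -32$)
$\left(14442 + 14010\right) \left(71611 + X{\left(R{\left(-22 \right)} \right)}\right) = \left(14442 + 14010\right) \left(71611 - 32\right) = 28452 \cdot 71579 = 2036565708$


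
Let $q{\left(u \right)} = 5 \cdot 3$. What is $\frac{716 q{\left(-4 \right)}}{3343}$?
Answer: $\frac{10740}{3343} \approx 3.2127$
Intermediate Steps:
$q{\left(u \right)} = 15$
$\frac{716 q{\left(-4 \right)}}{3343} = \frac{716 \cdot 15}{3343} = 10740 \cdot \frac{1}{3343} = \frac{10740}{3343}$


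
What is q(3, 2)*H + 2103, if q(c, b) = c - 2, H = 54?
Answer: 2157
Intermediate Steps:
q(c, b) = -2 + c
q(3, 2)*H + 2103 = (-2 + 3)*54 + 2103 = 1*54 + 2103 = 54 + 2103 = 2157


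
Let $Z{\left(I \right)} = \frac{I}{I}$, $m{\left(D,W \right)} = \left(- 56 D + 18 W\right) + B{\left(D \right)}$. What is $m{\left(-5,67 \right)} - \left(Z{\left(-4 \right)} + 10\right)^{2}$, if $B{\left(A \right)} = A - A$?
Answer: $1365$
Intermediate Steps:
$B{\left(A \right)} = 0$
$m{\left(D,W \right)} = - 56 D + 18 W$ ($m{\left(D,W \right)} = \left(- 56 D + 18 W\right) + 0 = - 56 D + 18 W$)
$Z{\left(I \right)} = 1$
$m{\left(-5,67 \right)} - \left(Z{\left(-4 \right)} + 10\right)^{2} = \left(\left(-56\right) \left(-5\right) + 18 \cdot 67\right) - \left(1 + 10\right)^{2} = \left(280 + 1206\right) - 11^{2} = 1486 - 121 = 1365$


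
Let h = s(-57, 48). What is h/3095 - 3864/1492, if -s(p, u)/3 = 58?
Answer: -3054672/1154435 ≈ -2.6460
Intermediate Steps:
s(p, u) = -174 (s(p, u) = -3*58 = -174)
h = -174
h/3095 - 3864/1492 = -174/3095 - 3864/1492 = -174*1/3095 - 3864*1/1492 = -174/3095 - 966/373 = -3054672/1154435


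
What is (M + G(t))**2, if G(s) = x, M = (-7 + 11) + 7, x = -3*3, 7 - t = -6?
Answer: 4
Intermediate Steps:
t = 13 (t = 7 - 1*(-6) = 7 + 6 = 13)
x = -9
M = 11 (M = 4 + 7 = 11)
G(s) = -9
(M + G(t))**2 = (11 - 9)**2 = 2**2 = 4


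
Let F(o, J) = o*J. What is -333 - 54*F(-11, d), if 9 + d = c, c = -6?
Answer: -9243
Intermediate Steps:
d = -15 (d = -9 - 6 = -15)
F(o, J) = J*o
-333 - 54*F(-11, d) = -333 - (-810)*(-11) = -333 - 54*165 = -333 - 8910 = -9243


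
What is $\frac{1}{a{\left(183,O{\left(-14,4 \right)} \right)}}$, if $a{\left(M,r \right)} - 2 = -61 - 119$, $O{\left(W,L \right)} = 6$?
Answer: $- \frac{1}{178} \approx -0.005618$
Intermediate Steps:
$a{\left(M,r \right)} = -178$ ($a{\left(M,r \right)} = 2 - 180 = -178$)
$\frac{1}{a{\left(183,O{\left(-14,4 \right)} \right)}} = \frac{1}{-178} = - \frac{1}{178}$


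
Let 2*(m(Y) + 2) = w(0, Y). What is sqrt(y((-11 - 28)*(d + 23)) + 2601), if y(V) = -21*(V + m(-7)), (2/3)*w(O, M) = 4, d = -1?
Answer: sqrt(20598) ≈ 143.52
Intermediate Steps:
w(O, M) = 6 (w(O, M) = (3/2)*4 = 6)
m(Y) = 1 (m(Y) = -2 + (1/2)*6 = -2 + 3 = 1)
y(V) = -21 - 21*V (y(V) = -21*(V + 1) = -21*(1 + V) = -21 - 21*V)
sqrt(y((-11 - 28)*(d + 23)) + 2601) = sqrt((-21 - 21*(-11 - 28)*(-1 + 23)) + 2601) = sqrt((-21 - (-819)*22) + 2601) = sqrt((-21 - 21*(-858)) + 2601) = sqrt((-21 + 18018) + 2601) = sqrt(17997 + 2601) = sqrt(20598)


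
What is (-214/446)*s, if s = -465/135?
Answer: 3317/2007 ≈ 1.6527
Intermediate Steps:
s = -31/9 (s = -465*1/135 = -31/9 ≈ -3.4444)
(-214/446)*s = -214/446*(-31/9) = -214*1/446*(-31/9) = -107/223*(-31/9) = 3317/2007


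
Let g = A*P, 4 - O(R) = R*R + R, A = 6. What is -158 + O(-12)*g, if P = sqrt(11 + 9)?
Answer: -158 - 1536*sqrt(5) ≈ -3592.6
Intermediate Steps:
P = 2*sqrt(5) (P = sqrt(20) = 2*sqrt(5) ≈ 4.4721)
O(R) = 4 - R - R**2 (O(R) = 4 - (R*R + R) = 4 - (R**2 + R) = 4 - (R + R**2) = 4 + (-R - R**2) = 4 - R - R**2)
g = 12*sqrt(5) (g = 6*(2*sqrt(5)) = 12*sqrt(5) ≈ 26.833)
-158 + O(-12)*g = -158 + (4 - 1*(-12) - 1*(-12)**2)*(12*sqrt(5)) = -158 + (4 + 12 - 1*144)*(12*sqrt(5)) = -158 + (4 + 12 - 144)*(12*sqrt(5)) = -158 - 1536*sqrt(5)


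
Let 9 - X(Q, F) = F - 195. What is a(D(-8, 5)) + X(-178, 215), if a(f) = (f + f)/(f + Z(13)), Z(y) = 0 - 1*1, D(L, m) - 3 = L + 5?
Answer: -11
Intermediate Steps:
X(Q, F) = 204 - F (X(Q, F) = 9 - (F - 195) = 9 - (-195 + F) = 9 + (195 - F) = 204 - F)
D(L, m) = 8 + L (D(L, m) = 3 + (L + 5) = 3 + (5 + L) = 8 + L)
Z(y) = -1 (Z(y) = 0 - 1 = -1)
a(f) = 2*f/(-1 + f) (a(f) = (f + f)/(f - 1) = (2*f)/(-1 + f) = 2*f/(-1 + f))
a(D(-8, 5)) + X(-178, 215) = 2*(8 - 8)/(-1 + (8 - 8)) + (204 - 1*215) = 2*0/(-1 + 0) + (204 - 215) = 2*0/(-1) - 11 = 2*0*(-1) - 11 = 0 - 11 = -11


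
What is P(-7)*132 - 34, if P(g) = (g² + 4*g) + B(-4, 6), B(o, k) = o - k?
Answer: 1418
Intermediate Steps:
P(g) = -10 + g² + 4*g (P(g) = (g² + 4*g) + (-4 - 1*6) = (g² + 4*g) + (-4 - 6) = (g² + 4*g) - 10 = -10 + g² + 4*g)
P(-7)*132 - 34 = (-10 + (-7)² + 4*(-7))*132 - 34 = (-10 + 49 - 28)*132 - 34 = 11*132 - 34 = 1452 - 34 = 1418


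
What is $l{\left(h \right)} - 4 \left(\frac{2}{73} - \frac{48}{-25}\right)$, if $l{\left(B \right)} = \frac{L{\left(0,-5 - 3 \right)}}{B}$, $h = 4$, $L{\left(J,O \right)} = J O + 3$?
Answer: $- \frac{51389}{7300} \approx -7.0396$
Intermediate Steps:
$L{\left(J,O \right)} = 3 + J O$
$l{\left(B \right)} = \frac{3}{B}$ ($l{\left(B \right)} = \frac{3 + 0 \left(-5 - 3\right)}{B} = \frac{3 + 0 \left(-8\right)}{B} = \frac{3 + 0}{B} = \frac{3}{B}$)
$l{\left(h \right)} - 4 \left(\frac{2}{73} - \frac{48}{-25}\right) = \frac{3}{4} - 4 \left(\frac{2}{73} - \frac{48}{-25}\right) = 3 \cdot \frac{1}{4} - 4 \left(2 \cdot \frac{1}{73} - - \frac{48}{25}\right) = \frac{3}{4} - 4 \left(\frac{2}{73} + \frac{48}{25}\right) = \frac{3}{4} - \frac{14216}{1825} = - \frac{51389}{7300}$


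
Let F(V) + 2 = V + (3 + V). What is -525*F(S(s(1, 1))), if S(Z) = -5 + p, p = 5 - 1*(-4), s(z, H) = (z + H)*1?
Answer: -4725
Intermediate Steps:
s(z, H) = H + z (s(z, H) = (H + z)*1 = H + z)
p = 9 (p = 5 + 4 = 9)
S(Z) = 4 (S(Z) = -5 + 9 = 4)
F(V) = 1 + 2*V (F(V) = -2 + (V + (3 + V)) = -2 + (3 + 2*V) = 1 + 2*V)
-525*F(S(s(1, 1))) = -525*(1 + 2*4) = -525*(1 + 8) = -525*9 = -4725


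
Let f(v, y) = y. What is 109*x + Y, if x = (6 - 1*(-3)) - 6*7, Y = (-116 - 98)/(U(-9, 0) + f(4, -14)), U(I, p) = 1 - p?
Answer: -46547/13 ≈ -3580.5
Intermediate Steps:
Y = 214/13 (Y = (-116 - 98)/((1 - 1*0) - 14) = -214/((1 + 0) - 14) = -214/(1 - 14) = -214/(-13) = -214*(-1/13) = 214/13 ≈ 16.462)
x = -33 (x = (6 + 3) - 42 = 9 - 42 = -33)
109*x + Y = 109*(-33) + 214/13 = -3597 + 214/13 = -46547/13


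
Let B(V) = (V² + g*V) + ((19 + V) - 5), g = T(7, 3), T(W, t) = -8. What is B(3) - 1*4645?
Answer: -4643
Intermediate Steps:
g = -8
B(V) = 14 + V² - 7*V (B(V) = (V² - 8*V) + ((19 + V) - 5) = (V² - 8*V) + (14 + V) = 14 + V² - 7*V)
B(3) - 1*4645 = (14 + 3² - 7*3) - 1*4645 = (14 + 9 - 21) - 4645 = 2 - 4645 = -4643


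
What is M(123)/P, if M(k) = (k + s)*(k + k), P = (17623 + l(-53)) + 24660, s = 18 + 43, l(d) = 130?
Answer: 45264/42413 ≈ 1.0672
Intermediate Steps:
s = 61
P = 42413 (P = (17623 + 130) + 24660 = 17753 + 24660 = 42413)
M(k) = 2*k*(61 + k) (M(k) = (k + 61)*(k + k) = (61 + k)*(2*k) = 2*k*(61 + k))
M(123)/P = (2*123*(61 + 123))/42413 = (2*123*184)*(1/42413) = 45264*(1/42413) = 45264/42413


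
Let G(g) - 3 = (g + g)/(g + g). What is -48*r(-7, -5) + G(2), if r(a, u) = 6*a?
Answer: 2020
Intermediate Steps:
G(g) = 4 (G(g) = 3 + (g + g)/(g + g) = 3 + (2*g)/((2*g)) = 3 + (2*g)*(1/(2*g)) = 3 + 1 = 4)
-48*r(-7, -5) + G(2) = -288*(-7) + 4 = -48*(-42) + 4 = 2016 + 4 = 2020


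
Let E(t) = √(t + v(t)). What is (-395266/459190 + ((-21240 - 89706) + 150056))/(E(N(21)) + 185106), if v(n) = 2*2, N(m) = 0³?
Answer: 1282751831/6071410180 ≈ 0.21128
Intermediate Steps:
N(m) = 0
v(n) = 4
E(t) = √(4 + t) (E(t) = √(t + 4) = √(4 + t))
(-395266/459190 + ((-21240 - 89706) + 150056))/(E(N(21)) + 185106) = (-395266/459190 + ((-21240 - 89706) + 150056))/(√(4 + 0) + 185106) = (-395266*1/459190 + (-110946 + 150056))/(√4 + 185106) = (-197633/229595 + 39110)/(2 + 185106) = (8979262817/229595)/185108 = (8979262817/229595)*(1/185108) = 1282751831/6071410180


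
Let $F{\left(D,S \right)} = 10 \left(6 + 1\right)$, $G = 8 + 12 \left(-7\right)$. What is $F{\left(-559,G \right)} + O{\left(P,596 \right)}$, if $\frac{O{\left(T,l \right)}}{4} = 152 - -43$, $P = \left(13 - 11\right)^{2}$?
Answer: $850$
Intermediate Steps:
$G = -76$ ($G = 8 - 84 = -76$)
$F{\left(D,S \right)} = 70$ ($F{\left(D,S \right)} = 10 \cdot 7 = 70$)
$P = 4$ ($P = 2^{2} = 4$)
$O{\left(T,l \right)} = 780$ ($O{\left(T,l \right)} = 4 \left(152 - -43\right) = 4 \left(152 + 43\right) = 4 \cdot 195 = 780$)
$F{\left(-559,G \right)} + O{\left(P,596 \right)} = 70 + 780 = 850$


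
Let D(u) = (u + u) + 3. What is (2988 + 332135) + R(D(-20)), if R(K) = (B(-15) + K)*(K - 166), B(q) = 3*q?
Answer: 351769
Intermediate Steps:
D(u) = 3 + 2*u (D(u) = 2*u + 3 = 3 + 2*u)
R(K) = (-166 + K)*(-45 + K) (R(K) = (3*(-15) + K)*(K - 166) = (-45 + K)*(-166 + K) = (-166 + K)*(-45 + K))
(2988 + 332135) + R(D(-20)) = (2988 + 332135) + (7470 + (3 + 2*(-20))² - 211*(3 + 2*(-20))) = 335123 + (7470 + (3 - 40)² - 211*(3 - 40)) = 335123 + (7470 + (-37)² - 211*(-37)) = 335123 + (7470 + 1369 + 7807) = 335123 + 16646 = 351769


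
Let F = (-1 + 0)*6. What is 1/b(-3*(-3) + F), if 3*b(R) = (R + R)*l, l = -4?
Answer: -⅛ ≈ -0.12500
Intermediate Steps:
F = -6 (F = -1*6 = -6)
b(R) = -8*R/3 (b(R) = ((R + R)*(-4))/3 = ((2*R)*(-4))/3 = (-8*R)/3 = -8*R/3)
1/b(-3*(-3) + F) = 1/(-8*(-3*(-3) - 6)/3) = 1/(-8*(9 - 6)/3) = 1/(-8/3*3) = 1/(-8) = -⅛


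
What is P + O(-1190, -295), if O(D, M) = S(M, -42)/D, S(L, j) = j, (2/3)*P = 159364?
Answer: 20318913/85 ≈ 2.3905e+5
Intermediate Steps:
P = 239046 (P = (3/2)*159364 = 239046)
O(D, M) = -42/D
P + O(-1190, -295) = 239046 - 42/(-1190) = 239046 - 42*(-1/1190) = 239046 + 3/85 = 20318913/85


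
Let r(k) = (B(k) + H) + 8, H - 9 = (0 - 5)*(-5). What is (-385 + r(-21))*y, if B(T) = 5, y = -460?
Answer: 155480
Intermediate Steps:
H = 34 (H = 9 + (0 - 5)*(-5) = 9 - 5*(-5) = 9 + 25 = 34)
r(k) = 47 (r(k) = (5 + 34) + 8 = 39 + 8 = 47)
(-385 + r(-21))*y = (-385 + 47)*(-460) = -338*(-460) = 155480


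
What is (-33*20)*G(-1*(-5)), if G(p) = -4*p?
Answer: 13200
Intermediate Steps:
(-33*20)*G(-1*(-5)) = (-33*20)*(-(-4)*(-5)) = -(-2640)*5 = -660*(-20) = 13200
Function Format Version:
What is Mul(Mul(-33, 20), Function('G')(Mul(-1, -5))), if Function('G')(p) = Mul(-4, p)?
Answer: 13200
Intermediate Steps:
Mul(Mul(-33, 20), Function('G')(Mul(-1, -5))) = Mul(Mul(-33, 20), Mul(-4, Mul(-1, -5))) = Mul(-660, Mul(-4, 5)) = Mul(-660, -20) = 13200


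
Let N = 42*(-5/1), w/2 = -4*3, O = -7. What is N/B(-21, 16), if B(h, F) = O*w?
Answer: -5/4 ≈ -1.2500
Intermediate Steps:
w = -24 (w = 2*(-4*3) = 2*(-12) = -24)
B(h, F) = 168 (B(h, F) = -7*(-24) = 168)
N = -210 (N = 42*(-5*1) = 42*(-5) = -210)
N/B(-21, 16) = -210/168 = -210*1/168 = -5/4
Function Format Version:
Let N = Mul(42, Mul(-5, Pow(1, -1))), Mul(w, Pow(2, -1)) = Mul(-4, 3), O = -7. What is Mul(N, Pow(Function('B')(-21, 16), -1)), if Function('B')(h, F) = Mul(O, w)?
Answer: Rational(-5, 4) ≈ -1.2500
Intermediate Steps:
w = -24 (w = Mul(2, Mul(-4, 3)) = Mul(2, -12) = -24)
Function('B')(h, F) = 168 (Function('B')(h, F) = Mul(-7, -24) = 168)
N = -210 (N = Mul(42, Mul(-5, 1)) = Mul(42, -5) = -210)
Mul(N, Pow(Function('B')(-21, 16), -1)) = Mul(-210, Pow(168, -1)) = Mul(-210, Rational(1, 168)) = Rational(-5, 4)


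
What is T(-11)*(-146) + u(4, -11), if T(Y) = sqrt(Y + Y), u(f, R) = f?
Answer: 4 - 146*I*sqrt(22) ≈ 4.0 - 684.8*I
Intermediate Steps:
T(Y) = sqrt(2)*sqrt(Y) (T(Y) = sqrt(2*Y) = sqrt(2)*sqrt(Y))
T(-11)*(-146) + u(4, -11) = (sqrt(2)*sqrt(-11))*(-146) + 4 = (sqrt(2)*(I*sqrt(11)))*(-146) + 4 = (I*sqrt(22))*(-146) + 4 = -146*I*sqrt(22) + 4 = 4 - 146*I*sqrt(22)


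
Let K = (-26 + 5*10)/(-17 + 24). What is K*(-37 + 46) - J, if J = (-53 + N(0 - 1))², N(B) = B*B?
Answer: -18712/7 ≈ -2673.1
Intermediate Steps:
K = 24/7 (K = (-26 + 50)/7 = 24*(⅐) = 24/7 ≈ 3.4286)
N(B) = B²
J = 2704 (J = (-53 + (0 - 1)²)² = (-53 + (-1)²)² = (-53 + 1)² = (-52)² = 2704)
K*(-37 + 46) - J = 24*(-37 + 46)/7 - 1*2704 = (24/7)*9 - 2704 = 216/7 - 2704 = -18712/7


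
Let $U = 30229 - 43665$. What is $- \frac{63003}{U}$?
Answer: $\frac{63003}{13436} \approx 4.6891$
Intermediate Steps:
$U = -13436$ ($U = 30229 - 43665 = -13436$)
$- \frac{63003}{U} = - \frac{63003}{-13436} = \left(-63003\right) \left(- \frac{1}{13436}\right) = \frac{63003}{13436}$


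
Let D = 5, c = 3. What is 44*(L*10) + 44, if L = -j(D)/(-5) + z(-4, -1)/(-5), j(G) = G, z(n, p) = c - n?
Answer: -132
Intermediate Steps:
z(n, p) = 3 - n
L = -⅖ (L = -1*5/(-5) + (3 - 1*(-4))/(-5) = -5*(-⅕) + (3 + 4)*(-⅕) = 1 + 7*(-⅕) = 1 - 7/5 = -⅖ ≈ -0.40000)
44*(L*10) + 44 = 44*(-⅖*10) + 44 = 44*(-4) + 44 = -176 + 44 = -132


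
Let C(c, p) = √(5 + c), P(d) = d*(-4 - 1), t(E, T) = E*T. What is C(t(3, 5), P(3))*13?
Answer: 26*√5 ≈ 58.138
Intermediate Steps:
P(d) = -5*d (P(d) = d*(-5) = -5*d)
C(t(3, 5), P(3))*13 = √(5 + 3*5)*13 = √(5 + 15)*13 = √20*13 = (2*√5)*13 = 26*√5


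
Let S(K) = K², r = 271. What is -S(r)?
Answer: -73441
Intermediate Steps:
-S(r) = -1*271² = -1*73441 = -73441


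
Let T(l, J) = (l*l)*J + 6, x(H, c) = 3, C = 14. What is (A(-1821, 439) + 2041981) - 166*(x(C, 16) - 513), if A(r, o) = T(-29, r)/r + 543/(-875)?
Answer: 1129958545899/531125 ≈ 2.1275e+6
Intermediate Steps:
T(l, J) = 6 + J*l² (T(l, J) = l²*J + 6 = J*l² + 6 = 6 + J*l²)
A(r, o) = -543/875 + (6 + 841*r)/r (A(r, o) = (6 + r*(-29)²)/r + 543/(-875) = (6 + r*841)/r + 543*(-1/875) = (6 + 841*r)/r - 543/875 = -543/875 + (6 + 841*r)/r)
(A(-1821, 439) + 2041981) - 166*(x(C, 16) - 513) = ((735332/875 + 6/(-1821)) + 2041981) - 166*(3 - 513) = ((735332/875 + 6*(-1/1821)) + 2041981) - 166*(-510) = ((735332/875 - 2/607) + 2041981) + 84660 = (446344774/531125 + 2041981) + 84660 = 1084993503399/531125 + 84660 = 1129958545899/531125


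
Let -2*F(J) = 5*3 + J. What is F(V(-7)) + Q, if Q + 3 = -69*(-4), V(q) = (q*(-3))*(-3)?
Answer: 297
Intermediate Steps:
V(q) = 9*q (V(q) = -3*q*(-3) = 9*q)
F(J) = -15/2 - J/2 (F(J) = -(5*3 + J)/2 = -(15 + J)/2 = -15/2 - J/2)
Q = 273 (Q = -3 - 69*(-4) = -3 + 276 = 273)
F(V(-7)) + Q = (-15/2 - 9*(-7)/2) + 273 = (-15/2 - 1/2*(-63)) + 273 = (-15/2 + 63/2) + 273 = 24 + 273 = 297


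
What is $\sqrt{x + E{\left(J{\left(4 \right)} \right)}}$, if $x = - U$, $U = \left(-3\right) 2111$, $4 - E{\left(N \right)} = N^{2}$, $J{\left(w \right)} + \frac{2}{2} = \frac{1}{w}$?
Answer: $\frac{\sqrt{101383}}{4} \approx 79.602$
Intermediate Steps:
$J{\left(w \right)} = -1 + \frac{1}{w}$
$E{\left(N \right)} = 4 - N^{2}$
$U = -6333$
$x = 6333$ ($x = \left(-1\right) \left(-6333\right) = 6333$)
$\sqrt{x + E{\left(J{\left(4 \right)} \right)}} = \sqrt{6333 + \left(4 - \left(\frac{1 - 4}{4}\right)^{2}\right)} = \sqrt{6333 + \left(4 - \left(\frac{1}{4} \left(-3\right)\right)^{2}\right)} = \sqrt{6333 + \left(4 - \left(- \frac{3}{4}\right)^{2}\right)} = \sqrt{6333 + \left(4 - \frac{9}{16}\right)} = \sqrt{6333 + \frac{55}{16}} = \sqrt{\frac{101383}{16}} = \frac{\sqrt{101383}}{4}$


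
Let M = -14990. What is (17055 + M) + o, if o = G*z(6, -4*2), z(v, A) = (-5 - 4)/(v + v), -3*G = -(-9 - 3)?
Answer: 2068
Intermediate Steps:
G = -4 (G = -(-1)*(-9 - 3)/3 = -(-1)*(-12)/3 = -⅓*12 = -4)
z(v, A) = -9/(2*v) (z(v, A) = -9*1/(2*v) = -9/(2*v))
o = 3 (o = -(-18)/6 = -4*(-¾) = 3)
(17055 + M) + o = (17055 - 14990) + 3 = 2065 + 3 = 2068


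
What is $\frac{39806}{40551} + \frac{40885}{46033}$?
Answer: $\frac{268485941}{143591091} \approx 1.8698$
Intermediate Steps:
$\frac{39806}{40551} + \frac{40885}{46033} = 39806 \cdot \frac{1}{40551} + 40885 \cdot \frac{1}{46033} = \frac{39806}{40551} + \frac{3145}{3541} = \frac{268485941}{143591091}$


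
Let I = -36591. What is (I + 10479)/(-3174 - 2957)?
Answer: 26112/6131 ≈ 4.2590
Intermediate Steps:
(I + 10479)/(-3174 - 2957) = (-36591 + 10479)/(-3174 - 2957) = -26112/(-6131) = -26112*(-1/6131) = 26112/6131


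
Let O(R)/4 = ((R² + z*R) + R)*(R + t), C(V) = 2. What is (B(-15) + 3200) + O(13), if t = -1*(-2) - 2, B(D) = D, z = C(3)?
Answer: 14001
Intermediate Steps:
z = 2
t = 0 (t = 2 - 2 = 0)
O(R) = 4*R*(R² + 3*R) (O(R) = 4*(((R² + 2*R) + R)*(R + 0)) = 4*((R² + 3*R)*R) = 4*(R*(R² + 3*R)) = 4*R*(R² + 3*R))
(B(-15) + 3200) + O(13) = (-15 + 3200) + 4*13²*(3 + 13) = 3185 + 4*169*16 = 3185 + 10816 = 14001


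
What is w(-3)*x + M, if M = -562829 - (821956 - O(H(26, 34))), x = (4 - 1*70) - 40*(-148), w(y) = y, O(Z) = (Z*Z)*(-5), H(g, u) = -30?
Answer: -1406847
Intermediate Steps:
O(Z) = -5*Z² (O(Z) = Z²*(-5) = -5*Z²)
x = 5854 (x = (4 - 70) + 5920 = -66 + 5920 = 5854)
M = -1389285 (M = -562829 - (821956 - (-5)*(-30)²) = -562829 - (821956 - (-5)*900) = -562829 - (821956 - 1*(-4500)) = -562829 - (821956 + 4500) = -562829 - 1*826456 = -562829 - 826456 = -1389285)
w(-3)*x + M = -3*5854 - 1389285 = -17562 - 1389285 = -1406847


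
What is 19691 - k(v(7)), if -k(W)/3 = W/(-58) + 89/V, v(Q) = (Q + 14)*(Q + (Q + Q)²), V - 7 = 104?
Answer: 1440995/74 ≈ 19473.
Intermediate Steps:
V = 111 (V = 7 + 104 = 111)
v(Q) = (14 + Q)*(Q + 4*Q²) (v(Q) = (14 + Q)*(Q + (2*Q)²) = (14 + Q)*(Q + 4*Q²))
k(W) = -89/37 + 3*W/58 (k(W) = -3*(W/(-58) + 89/111) = -3*(W*(-1/58) + 89*(1/111)) = -3*(-W/58 + 89/111) = -3*(89/111 - W/58) = -89/37 + 3*W/58)
19691 - k(v(7)) = 19691 - (-89/37 + 3*(7*(14 + 4*7² + 57*7))/58) = 19691 - (-89/37 + 3*(7*(14 + 4*49 + 399))/58) = 19691 - (-89/37 + 3*(7*(14 + 196 + 399))/58) = 19691 - (-89/37 + 3*(7*609)/58) = 19691 - (-89/37 + (3/58)*4263) = 19691 - (-89/37 + 441/2) = 19691 - 1*16139/74 = 19691 - 16139/74 = 1440995/74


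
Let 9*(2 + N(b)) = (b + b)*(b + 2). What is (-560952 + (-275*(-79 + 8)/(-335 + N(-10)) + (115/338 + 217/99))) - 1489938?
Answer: -1166690333183/568854 ≈ -2.0509e+6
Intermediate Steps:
N(b) = -2 + 2*b*(2 + b)/9 (N(b) = -2 + ((b + b)*(b + 2))/9 = -2 + ((2*b)*(2 + b))/9 = -2 + (2*b*(2 + b))/9 = -2 + 2*b*(2 + b)/9)
(-560952 + (-275*(-79 + 8)/(-335 + N(-10)) + (115/338 + 217/99))) - 1489938 = (-560952 + (-275*(-79 + 8)/(-335 + (-2 + (2/9)*(-10)² + (4/9)*(-10))) + (115/338 + 217/99))) - 1489938 = (-560952 + (-(-19525)/(-335 + (-2 + (2/9)*100 - 40/9)) + (115*(1/338) + 217*(1/99)))) - 1489938 = (-560952 + (-(-19525)/(-335 + (-2 + 200/9 - 40/9)) + (115/338 + 217/99))) - 1489938 = (-560952 + (-(-19525)/(-335 + 142/9) + 84731/33462)) - 1489938 = (-560952 + (-(-19525)/(-2873/9) + 84731/33462)) - 1489938 = (-560952 + (-(-19525)*(-9)/2873 + 84731/33462)) - 1489938 = (-560952 + (-275*639/2873 + 84731/33462)) - 1489938 = (-560952 + (-175725/2873 + 84731/33462)) - 1489938 = (-560952 - 33353123/568854) - 1489938 = -319133142131/568854 - 1489938 = -1166690333183/568854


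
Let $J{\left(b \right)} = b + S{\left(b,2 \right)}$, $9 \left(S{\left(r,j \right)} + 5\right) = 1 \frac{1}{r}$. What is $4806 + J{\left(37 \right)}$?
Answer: $\frac{1611055}{333} \approx 4838.0$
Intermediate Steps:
$S{\left(r,j \right)} = -5 + \frac{1}{9 r}$ ($S{\left(r,j \right)} = -5 + \frac{1 \frac{1}{r}}{9} = -5 + \frac{1}{9 r}$)
$J{\left(b \right)} = -5 + b + \frac{1}{9 b}$ ($J{\left(b \right)} = b - \left(5 - \frac{1}{9 b}\right) = -5 + b + \frac{1}{9 b}$)
$4806 + J{\left(37 \right)} = 4806 + \left(-5 + 37 + \frac{1}{9 \cdot 37}\right) = 4806 + \left(-5 + 37 + \frac{1}{9} \cdot \frac{1}{37}\right) = 4806 + \left(-5 + 37 + \frac{1}{333}\right) = 4806 + \frac{10657}{333} = \frac{1611055}{333}$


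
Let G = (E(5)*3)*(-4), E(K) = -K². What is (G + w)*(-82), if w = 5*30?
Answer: -36900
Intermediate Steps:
w = 150
G = 300 (G = (-1*5²*3)*(-4) = (-1*25*3)*(-4) = -25*3*(-4) = -75*(-4) = 300)
(G + w)*(-82) = (300 + 150)*(-82) = 450*(-82) = -36900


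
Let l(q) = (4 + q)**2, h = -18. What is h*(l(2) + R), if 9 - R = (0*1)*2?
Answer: -810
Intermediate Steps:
R = 9 (R = 9 - 0*1*2 = 9 - 0*2 = 9 - 1*0 = 9 + 0 = 9)
h*(l(2) + R) = -18*((4 + 2)**2 + 9) = -18*(6**2 + 9) = -18*(36 + 9) = -18*45 = -810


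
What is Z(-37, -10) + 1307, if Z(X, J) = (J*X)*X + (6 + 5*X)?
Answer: -12562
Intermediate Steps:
Z(X, J) = 6 + 5*X + J*X² (Z(X, J) = J*X² + (6 + 5*X) = 6 + 5*X + J*X²)
Z(-37, -10) + 1307 = (6 + 5*(-37) - 10*(-37)²) + 1307 = (6 - 185 - 10*1369) + 1307 = (6 - 185 - 13690) + 1307 = -13869 + 1307 = -12562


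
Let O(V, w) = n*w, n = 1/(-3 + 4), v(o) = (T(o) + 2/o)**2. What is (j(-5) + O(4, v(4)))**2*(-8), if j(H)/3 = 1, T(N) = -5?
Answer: -8649/2 ≈ -4324.5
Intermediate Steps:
v(o) = (-5 + 2/o)**2
j(H) = 3 (j(H) = 3*1 = 3)
n = 1 (n = 1/1 = 1)
O(V, w) = w (O(V, w) = 1*w = w)
(j(-5) + O(4, v(4)))**2*(-8) = (3 + (2 - 5*4)**2/4**2)**2*(-8) = (3 + (2 - 20)**2/16)**2*(-8) = (3 + (1/16)*(-18)**2)**2*(-8) = (3 + (1/16)*324)**2*(-8) = (3 + 81/4)**2*(-8) = (93/4)**2*(-8) = (8649/16)*(-8) = -8649/2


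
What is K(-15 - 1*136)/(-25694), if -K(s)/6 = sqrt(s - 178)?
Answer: 3*I*sqrt(329)/12847 ≈ 0.0042356*I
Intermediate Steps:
K(s) = -6*sqrt(-178 + s) (K(s) = -6*sqrt(s - 178) = -6*sqrt(-178 + s))
K(-15 - 1*136)/(-25694) = -6*sqrt(-178 + (-15 - 1*136))/(-25694) = -6*sqrt(-178 + (-15 - 136))*(-1/25694) = -6*sqrt(-178 - 151)*(-1/25694) = -6*I*sqrt(329)*(-1/25694) = 3*I*sqrt(329)/12847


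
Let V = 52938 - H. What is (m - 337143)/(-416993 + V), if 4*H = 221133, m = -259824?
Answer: 2387868/1677353 ≈ 1.4236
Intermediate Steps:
H = 221133/4 (H = (1/4)*221133 = 221133/4 ≈ 55283.)
V = -9381/4 (V = 52938 - 1*221133/4 = 52938 - 221133/4 = -9381/4 ≈ -2345.3)
(m - 337143)/(-416993 + V) = (-259824 - 337143)/(-416993 - 9381/4) = -596967/(-1677353/4) = -596967*(-4/1677353) = 2387868/1677353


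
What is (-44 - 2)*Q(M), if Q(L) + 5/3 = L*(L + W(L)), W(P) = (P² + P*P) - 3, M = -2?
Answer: 1058/3 ≈ 352.67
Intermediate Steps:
W(P) = -3 + 2*P² (W(P) = (P² + P²) - 3 = 2*P² - 3 = -3 + 2*P²)
Q(L) = -5/3 + L*(-3 + L + 2*L²) (Q(L) = -5/3 + L*(L + (-3 + 2*L²)) = -5/3 + L*(-3 + L + 2*L²))
(-44 - 2)*Q(M) = (-44 - 2)*(-5/3 + (-2)² - 3*(-2) + 2*(-2)³) = -46*(-5/3 + 4 + 6 + 2*(-8)) = -46*(-5/3 + 4 + 6 - 16) = -46*(-23/3) = 1058/3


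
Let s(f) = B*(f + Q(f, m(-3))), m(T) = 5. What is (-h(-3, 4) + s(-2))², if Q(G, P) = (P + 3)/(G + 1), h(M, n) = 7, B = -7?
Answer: 3969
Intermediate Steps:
Q(G, P) = (3 + P)/(1 + G)
s(f) = -56/(1 + f) - 7*f (s(f) = -7*(f + (3 + 5)/(1 + f)) = -7*(f + 8/(1 + f)) = -56/(1 + f) - 7*f)
(-h(-3, 4) + s(-2))² = (-1*7 + 7*(-8 - 1*(-2)*(1 - 2))/(1 - 2))² = (-7 + 7*(-8 - 1*(-2)*(-1))/(-1))² = (-7 + 7*(-1)*(-8 - 2))² = (-7 + 7*(-1)*(-10))² = (-7 + 70)² = 63² = 3969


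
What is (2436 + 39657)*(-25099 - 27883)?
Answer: -2230171326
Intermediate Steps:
(2436 + 39657)*(-25099 - 27883) = 42093*(-52982) = -2230171326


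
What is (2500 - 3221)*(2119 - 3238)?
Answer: 806799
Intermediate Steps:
(2500 - 3221)*(2119 - 3238) = -721*(-1119) = 806799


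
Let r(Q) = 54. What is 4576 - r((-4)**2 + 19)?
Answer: 4522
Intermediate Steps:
4576 - r((-4)**2 + 19) = 4576 - 1*54 = 4576 - 54 = 4522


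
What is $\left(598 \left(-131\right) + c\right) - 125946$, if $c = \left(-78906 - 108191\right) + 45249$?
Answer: $-346132$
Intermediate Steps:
$c = -141848$ ($c = -187097 + 45249 = -141848$)
$\left(598 \left(-131\right) + c\right) - 125946 = \left(598 \left(-131\right) - 141848\right) - 125946 = \left(-78338 - 141848\right) - 125946 = -220186 - 125946 = -346132$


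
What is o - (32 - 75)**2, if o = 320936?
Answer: 319087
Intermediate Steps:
o - (32 - 75)**2 = 320936 - (32 - 75)**2 = 320936 - 1*(-43)**2 = 320936 - 1*1849 = 320936 - 1849 = 319087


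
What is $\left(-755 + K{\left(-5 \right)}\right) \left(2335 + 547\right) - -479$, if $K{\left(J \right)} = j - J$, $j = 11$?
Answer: $-2129319$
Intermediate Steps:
$K{\left(J \right)} = 11 - J$
$\left(-755 + K{\left(-5 \right)}\right) \left(2335 + 547\right) - -479 = \left(-755 + \left(11 - -5\right)\right) \left(2335 + 547\right) - -479 = \left(-755 + \left(11 + 5\right)\right) 2882 + 479 = \left(-755 + 16\right) 2882 + 479 = \left(-739\right) 2882 + 479 = -2129798 + 479 = -2129319$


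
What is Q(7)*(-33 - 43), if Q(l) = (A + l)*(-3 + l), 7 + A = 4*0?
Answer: 0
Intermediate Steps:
A = -7 (A = -7 + 4*0 = -7 + 0 = -7)
Q(l) = (-7 + l)*(-3 + l)
Q(7)*(-33 - 43) = (21 + 7² - 10*7)*(-33 - 43) = (21 + 49 - 70)*(-76) = 0*(-76) = 0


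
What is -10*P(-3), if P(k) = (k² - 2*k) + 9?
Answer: -240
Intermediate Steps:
P(k) = 9 + k² - 2*k
-10*P(-3) = -10*(9 + (-3)² - 2*(-3)) = -10*(9 + 9 + 6) = -10*24 = -240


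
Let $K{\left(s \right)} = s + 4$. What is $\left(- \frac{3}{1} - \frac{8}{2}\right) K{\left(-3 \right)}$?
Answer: $-7$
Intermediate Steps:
$K{\left(s \right)} = 4 + s$
$\left(- \frac{3}{1} - \frac{8}{2}\right) K{\left(-3 \right)} = \left(- \frac{3}{1} - \frac{8}{2}\right) \left(4 - 3\right) = \left(\left(-3\right) 1 - 4\right) 1 = \left(-3 - 4\right) 1 = \left(-7\right) 1 = -7$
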